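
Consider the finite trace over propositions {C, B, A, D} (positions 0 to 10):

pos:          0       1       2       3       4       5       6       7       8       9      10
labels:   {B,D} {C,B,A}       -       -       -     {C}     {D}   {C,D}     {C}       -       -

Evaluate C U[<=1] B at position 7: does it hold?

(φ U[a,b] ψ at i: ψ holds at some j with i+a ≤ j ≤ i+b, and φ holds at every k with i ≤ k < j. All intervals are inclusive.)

Need some j in [7,8] with B, and C at every k in [7,j-1].
  j=7: B false.
  j=8: B false.
No j in the window works → until fails.

Does not hold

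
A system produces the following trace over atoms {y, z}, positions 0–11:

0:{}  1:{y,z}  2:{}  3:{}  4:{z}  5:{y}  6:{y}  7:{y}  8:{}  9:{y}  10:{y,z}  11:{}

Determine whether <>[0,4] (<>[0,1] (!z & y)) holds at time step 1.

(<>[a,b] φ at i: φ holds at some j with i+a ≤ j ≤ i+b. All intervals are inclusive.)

Check <>[0,1] (!z & y) at each j in [1,5]:
  j=1: fails (none in [1,2])
  j=2: fails (none in [2,3])
  j=3: fails (none in [3,4])
  j=4: holds (witness at 5)
  j=5: holds (witness at 5)
Found at j=4 → formula holds.

Yes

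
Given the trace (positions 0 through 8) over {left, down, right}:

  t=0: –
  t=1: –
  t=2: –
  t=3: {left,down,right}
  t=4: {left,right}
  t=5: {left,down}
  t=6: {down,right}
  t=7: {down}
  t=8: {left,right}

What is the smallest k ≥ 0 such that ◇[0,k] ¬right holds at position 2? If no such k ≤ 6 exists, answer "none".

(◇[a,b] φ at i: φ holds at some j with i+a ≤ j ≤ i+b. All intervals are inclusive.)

0

Scan j = 2,3,… for ¬right:
  j=2: holds
First hit at j=2, so smallest k = 2-2 = 0.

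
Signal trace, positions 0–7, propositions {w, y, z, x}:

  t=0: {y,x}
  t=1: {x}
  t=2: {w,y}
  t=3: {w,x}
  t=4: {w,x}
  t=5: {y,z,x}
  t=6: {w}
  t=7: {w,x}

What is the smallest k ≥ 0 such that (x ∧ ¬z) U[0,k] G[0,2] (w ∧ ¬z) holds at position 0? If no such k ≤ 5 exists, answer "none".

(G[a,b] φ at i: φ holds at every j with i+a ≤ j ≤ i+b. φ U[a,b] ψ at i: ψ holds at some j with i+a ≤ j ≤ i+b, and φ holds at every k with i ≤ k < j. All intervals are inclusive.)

Need earliest j ≥ 0 with G[0,2] (w ∧ ¬z), and (x ∧ ¬z) at every k in [0,j-1].
  j=0: rhs fails.
  j=1: rhs fails.
  j=2: rhs holds; lhs holds on [0,1]. k = 2.

2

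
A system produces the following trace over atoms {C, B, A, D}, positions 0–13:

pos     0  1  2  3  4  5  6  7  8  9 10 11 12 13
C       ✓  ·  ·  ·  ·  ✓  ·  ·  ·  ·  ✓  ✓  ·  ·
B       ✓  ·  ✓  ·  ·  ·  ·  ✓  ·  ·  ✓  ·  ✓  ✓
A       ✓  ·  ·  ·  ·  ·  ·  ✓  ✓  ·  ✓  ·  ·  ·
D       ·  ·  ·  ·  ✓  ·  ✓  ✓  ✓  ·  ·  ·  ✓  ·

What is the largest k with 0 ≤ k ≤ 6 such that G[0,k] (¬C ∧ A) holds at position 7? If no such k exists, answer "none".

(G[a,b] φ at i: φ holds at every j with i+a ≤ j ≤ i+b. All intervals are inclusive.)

(¬C ∧ A) must hold from j=7 onward; find where it first fails.
  j=7: holds
  j=8: holds
  j=9: fails
Holds on [7,8], so largest k = 1.

1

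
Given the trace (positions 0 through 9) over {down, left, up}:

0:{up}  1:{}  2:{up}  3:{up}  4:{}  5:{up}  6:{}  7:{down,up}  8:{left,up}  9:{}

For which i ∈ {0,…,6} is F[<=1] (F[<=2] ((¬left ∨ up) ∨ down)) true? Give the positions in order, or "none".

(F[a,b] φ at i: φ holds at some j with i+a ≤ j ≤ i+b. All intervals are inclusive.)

0, 1, 2, 3, 4, 5, 6

Evaluate at each i in [0,6]:
  i=0: ✓ (witness j=0)
  i=1: ✓ (witness j=1)
  i=2: ✓ (witness j=2)
  i=3: ✓ (witness j=3)
  i=4: ✓ (witness j=4)
  i=5: ✓ (witness j=5)
  i=6: ✓ (witness j=6)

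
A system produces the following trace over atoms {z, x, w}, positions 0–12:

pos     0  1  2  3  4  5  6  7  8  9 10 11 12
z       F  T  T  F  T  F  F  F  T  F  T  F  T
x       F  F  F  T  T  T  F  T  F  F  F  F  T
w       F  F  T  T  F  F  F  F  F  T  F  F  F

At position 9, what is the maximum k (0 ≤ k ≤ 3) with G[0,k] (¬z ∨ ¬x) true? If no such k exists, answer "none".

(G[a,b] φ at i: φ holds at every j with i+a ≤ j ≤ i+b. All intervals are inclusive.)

2

(¬z ∨ ¬x) must hold from j=9 onward; find where it first fails.
  j=9: holds
  j=10: holds
  j=11: holds
  j=12: fails
Holds on [9,11], so largest k = 2.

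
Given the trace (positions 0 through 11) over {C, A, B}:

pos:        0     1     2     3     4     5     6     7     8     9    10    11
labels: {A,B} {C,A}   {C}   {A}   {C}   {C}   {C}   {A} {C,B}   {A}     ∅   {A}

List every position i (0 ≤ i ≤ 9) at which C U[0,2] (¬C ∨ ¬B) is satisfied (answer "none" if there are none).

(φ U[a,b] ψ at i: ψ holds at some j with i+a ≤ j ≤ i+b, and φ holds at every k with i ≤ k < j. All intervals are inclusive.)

Evaluate at each i in [0,9]:
  i=0: ✓ (rhs at j=0)
  i=1: ✓ (rhs at j=1)
  i=2: ✓ (rhs at j=2)
  i=3: ✓ (rhs at j=3)
  i=4: ✓ (rhs at j=4)
  i=5: ✓ (rhs at j=5)
  i=6: ✓ (rhs at j=6)
  i=7: ✓ (rhs at j=7)
  i=8: ✓ (rhs at j=9; lhs holds on [8,8])
  i=9: ✓ (rhs at j=9)

0, 1, 2, 3, 4, 5, 6, 7, 8, 9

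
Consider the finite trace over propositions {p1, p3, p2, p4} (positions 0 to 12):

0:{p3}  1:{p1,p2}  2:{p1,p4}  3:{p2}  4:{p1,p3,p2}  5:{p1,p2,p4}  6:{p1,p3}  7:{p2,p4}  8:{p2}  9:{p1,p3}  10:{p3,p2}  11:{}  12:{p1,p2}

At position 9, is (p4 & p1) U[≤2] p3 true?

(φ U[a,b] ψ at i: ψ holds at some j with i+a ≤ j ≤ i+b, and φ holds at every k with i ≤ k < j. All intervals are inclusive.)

Need some j in [9,11] with p3, and (p4 & p1) at every k in [9,j-1].
  j=9: p3 holds; no prefix to check → satisfied.

Holds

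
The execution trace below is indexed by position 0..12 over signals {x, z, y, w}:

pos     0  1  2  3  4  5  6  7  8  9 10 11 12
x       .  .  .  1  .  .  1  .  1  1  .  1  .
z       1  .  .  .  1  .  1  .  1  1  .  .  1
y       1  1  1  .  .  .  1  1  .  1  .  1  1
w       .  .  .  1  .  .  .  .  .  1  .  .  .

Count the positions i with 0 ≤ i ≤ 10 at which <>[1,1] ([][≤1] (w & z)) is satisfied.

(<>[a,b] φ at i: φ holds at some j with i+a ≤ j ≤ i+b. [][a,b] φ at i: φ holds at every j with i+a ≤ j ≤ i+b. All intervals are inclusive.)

0

Evaluate at each i in [0,10]:
  i=0: ✗ (none in [1,1])
  i=1: ✗ (none in [2,2])
  i=2: ✗ (none in [3,3])
  i=3: ✗ (none in [4,4])
  i=4: ✗ (none in [5,5])
  i=5: ✗ (none in [6,6])
  i=6: ✗ (none in [7,7])
  i=7: ✗ (none in [8,8])
  i=8: ✗ (none in [9,9])
  i=9: ✗ (none in [10,10])
  i=10: ✗ (none in [11,11])
Positions where it holds: {} → 0.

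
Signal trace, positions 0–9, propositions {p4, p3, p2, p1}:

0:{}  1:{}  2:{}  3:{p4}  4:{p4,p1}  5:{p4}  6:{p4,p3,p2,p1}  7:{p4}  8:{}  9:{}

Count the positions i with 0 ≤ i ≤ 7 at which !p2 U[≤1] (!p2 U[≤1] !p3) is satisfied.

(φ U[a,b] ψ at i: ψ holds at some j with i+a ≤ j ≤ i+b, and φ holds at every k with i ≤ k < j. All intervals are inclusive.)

7

Evaluate at each i in [0,7]:
  i=0: ✓ (rhs at j=0)
  i=1: ✓ (rhs at j=1)
  i=2: ✓ (rhs at j=2)
  i=3: ✓ (rhs at j=3)
  i=4: ✓ (rhs at j=4)
  i=5: ✓ (rhs at j=5)
  i=6: ✗ (lhs fails at k=6 before rhs at j=7)
  i=7: ✓ (rhs at j=7)
Positions where it holds: {0, 1, 2, 3, 4, 5, 7} → 7.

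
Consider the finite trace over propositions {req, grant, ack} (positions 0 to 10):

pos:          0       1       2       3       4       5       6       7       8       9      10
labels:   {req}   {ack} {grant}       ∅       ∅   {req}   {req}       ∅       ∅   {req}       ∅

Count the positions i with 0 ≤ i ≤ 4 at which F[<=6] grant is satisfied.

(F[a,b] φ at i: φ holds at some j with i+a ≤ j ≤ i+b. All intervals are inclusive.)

3

Evaluate at each i in [0,4]:
  i=0: ✓ (witness j=2)
  i=1: ✓ (witness j=2)
  i=2: ✓ (witness j=2)
  i=3: ✗ (none in [3,9])
  i=4: ✗ (none in [4,10])
Positions where it holds: {0, 1, 2} → 3.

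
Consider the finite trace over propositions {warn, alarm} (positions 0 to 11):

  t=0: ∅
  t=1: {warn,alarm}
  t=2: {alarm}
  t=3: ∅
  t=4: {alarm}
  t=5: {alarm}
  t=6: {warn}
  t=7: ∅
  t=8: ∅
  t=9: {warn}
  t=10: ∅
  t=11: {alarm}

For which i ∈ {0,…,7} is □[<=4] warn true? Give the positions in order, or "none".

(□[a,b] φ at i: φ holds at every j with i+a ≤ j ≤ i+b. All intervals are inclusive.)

Evaluate at each i in [0,7]:
  i=0: ✗ (fails at j=0)
  i=1: ✗ (fails at j=2)
  i=2: ✗ (fails at j=2)
  i=3: ✗ (fails at j=3)
  i=4: ✗ (fails at j=4)
  i=5: ✗ (fails at j=5)
  i=6: ✗ (fails at j=7)
  i=7: ✗ (fails at j=7)

none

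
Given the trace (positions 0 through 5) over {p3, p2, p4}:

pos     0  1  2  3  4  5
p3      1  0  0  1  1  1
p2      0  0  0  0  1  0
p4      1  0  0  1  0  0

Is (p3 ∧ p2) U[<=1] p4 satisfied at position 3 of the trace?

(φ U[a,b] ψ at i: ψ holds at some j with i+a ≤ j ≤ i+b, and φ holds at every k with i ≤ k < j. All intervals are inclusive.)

Need some j in [3,4] with p4, and (p3 ∧ p2) at every k in [3,j-1].
  j=3: p4 holds; no prefix to check → satisfied.

Holds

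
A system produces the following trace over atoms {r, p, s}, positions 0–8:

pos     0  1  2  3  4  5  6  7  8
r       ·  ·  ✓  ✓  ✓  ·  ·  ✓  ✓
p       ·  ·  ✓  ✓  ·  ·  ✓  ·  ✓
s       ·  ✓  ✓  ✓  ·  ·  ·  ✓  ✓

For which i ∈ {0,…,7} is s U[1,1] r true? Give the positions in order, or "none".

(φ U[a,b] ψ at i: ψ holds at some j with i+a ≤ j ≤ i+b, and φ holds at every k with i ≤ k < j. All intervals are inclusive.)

Evaluate at each i in [0,7]:
  i=0: ✗ (no rhs in [1,1])
  i=1: ✓ (rhs at j=2; lhs holds on [1,1])
  i=2: ✓ (rhs at j=3; lhs holds on [2,2])
  i=3: ✓ (rhs at j=4; lhs holds on [3,3])
  i=4: ✗ (no rhs in [5,5])
  i=5: ✗ (no rhs in [6,6])
  i=6: ✗ (lhs fails at k=6 before rhs at j=7)
  i=7: ✓ (rhs at j=8; lhs holds on [7,7])

1, 2, 3, 7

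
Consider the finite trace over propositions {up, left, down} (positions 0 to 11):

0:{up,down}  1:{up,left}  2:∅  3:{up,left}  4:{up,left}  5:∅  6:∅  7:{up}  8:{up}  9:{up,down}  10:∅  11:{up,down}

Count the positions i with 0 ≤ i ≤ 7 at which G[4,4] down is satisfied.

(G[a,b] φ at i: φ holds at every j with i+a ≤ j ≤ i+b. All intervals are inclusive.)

2

Evaluate at each i in [0,7]:
  i=0: ✗ (fails at j=4)
  i=1: ✗ (fails at j=5)
  i=2: ✗ (fails at j=6)
  i=3: ✗ (fails at j=7)
  i=4: ✗ (fails at j=8)
  i=5: ✓ (all of [9,9])
  i=6: ✗ (fails at j=10)
  i=7: ✓ (all of [11,11])
Positions where it holds: {5, 7} → 2.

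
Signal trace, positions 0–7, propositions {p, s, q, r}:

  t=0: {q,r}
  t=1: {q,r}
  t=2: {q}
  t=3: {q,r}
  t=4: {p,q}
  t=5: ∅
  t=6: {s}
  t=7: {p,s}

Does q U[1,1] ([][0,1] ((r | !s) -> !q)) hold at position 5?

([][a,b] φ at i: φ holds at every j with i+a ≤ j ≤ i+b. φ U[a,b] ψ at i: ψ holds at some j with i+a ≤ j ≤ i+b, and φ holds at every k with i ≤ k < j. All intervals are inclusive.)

False

Need some j in [6,6] with [][0,1] ((r | !s) -> !q), and q at every k in [5,j-1].
  j=6: [][0,1] ((r | !s) -> !q) holds, but q fails at k=5 → not this j.
No j in the window works → until fails.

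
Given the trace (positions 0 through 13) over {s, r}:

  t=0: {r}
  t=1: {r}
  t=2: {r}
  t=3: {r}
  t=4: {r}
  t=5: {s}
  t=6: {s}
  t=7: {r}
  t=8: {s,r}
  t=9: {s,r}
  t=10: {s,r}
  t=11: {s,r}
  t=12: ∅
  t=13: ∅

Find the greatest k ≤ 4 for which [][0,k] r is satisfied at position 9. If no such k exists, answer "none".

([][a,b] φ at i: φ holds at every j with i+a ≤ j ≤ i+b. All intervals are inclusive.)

2

r must hold from j=9 onward; find where it first fails.
  j=9: holds
  j=10: holds
  j=11: holds
  j=12: fails
Holds on [9,11], so largest k = 2.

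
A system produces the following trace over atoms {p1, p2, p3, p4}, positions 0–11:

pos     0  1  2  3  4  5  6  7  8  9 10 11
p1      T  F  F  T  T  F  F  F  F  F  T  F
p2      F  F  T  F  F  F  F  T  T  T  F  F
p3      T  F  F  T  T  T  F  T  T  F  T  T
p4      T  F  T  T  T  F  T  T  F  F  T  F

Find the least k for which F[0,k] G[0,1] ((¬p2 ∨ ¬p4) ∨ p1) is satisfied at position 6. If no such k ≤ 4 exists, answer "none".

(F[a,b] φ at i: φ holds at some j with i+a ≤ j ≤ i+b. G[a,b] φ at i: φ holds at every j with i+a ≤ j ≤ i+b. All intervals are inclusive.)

2

Scan j = 6,7,… for G[0,1] ((¬p2 ∨ ¬p4) ∨ p1):
  j=6: fails
  j=7: fails
  j=8: holds
First hit at j=8, so smallest k = 8-6 = 2.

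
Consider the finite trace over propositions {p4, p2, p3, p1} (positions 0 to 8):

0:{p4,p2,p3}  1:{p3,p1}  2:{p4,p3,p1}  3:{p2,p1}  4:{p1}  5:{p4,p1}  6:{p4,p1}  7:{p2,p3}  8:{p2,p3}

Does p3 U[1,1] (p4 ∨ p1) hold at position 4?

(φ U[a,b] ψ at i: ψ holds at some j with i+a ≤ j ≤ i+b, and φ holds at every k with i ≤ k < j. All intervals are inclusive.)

False

Need some j in [5,5] with (p4 ∨ p1), and p3 at every k in [4,j-1].
  j=5: (p4 ∨ p1) holds, but p3 fails at k=4 → not this j.
No j in the window works → until fails.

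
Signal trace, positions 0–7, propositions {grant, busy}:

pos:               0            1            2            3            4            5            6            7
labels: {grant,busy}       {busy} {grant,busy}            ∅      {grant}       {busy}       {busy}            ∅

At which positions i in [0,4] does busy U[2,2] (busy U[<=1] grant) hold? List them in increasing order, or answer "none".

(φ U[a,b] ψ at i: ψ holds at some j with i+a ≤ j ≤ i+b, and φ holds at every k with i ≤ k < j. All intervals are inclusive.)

0

Evaluate at each i in [0,4]:
  i=0: ✓ (rhs at j=2; lhs holds on [0,1])
  i=1: ✗ (no rhs in [3,3])
  i=2: ✗ (lhs fails at k=3 before rhs at j=4)
  i=3: ✗ (no rhs in [5,5])
  i=4: ✗ (no rhs in [6,6])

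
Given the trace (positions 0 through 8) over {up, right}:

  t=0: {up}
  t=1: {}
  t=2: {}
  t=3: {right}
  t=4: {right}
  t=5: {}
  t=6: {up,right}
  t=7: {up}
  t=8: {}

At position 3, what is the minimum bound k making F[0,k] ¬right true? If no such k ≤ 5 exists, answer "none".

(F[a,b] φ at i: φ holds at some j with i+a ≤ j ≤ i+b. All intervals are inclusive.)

2

Scan j = 3,4,… for ¬right:
  j=3: fails
  j=4: fails
  j=5: holds
First hit at j=5, so smallest k = 5-3 = 2.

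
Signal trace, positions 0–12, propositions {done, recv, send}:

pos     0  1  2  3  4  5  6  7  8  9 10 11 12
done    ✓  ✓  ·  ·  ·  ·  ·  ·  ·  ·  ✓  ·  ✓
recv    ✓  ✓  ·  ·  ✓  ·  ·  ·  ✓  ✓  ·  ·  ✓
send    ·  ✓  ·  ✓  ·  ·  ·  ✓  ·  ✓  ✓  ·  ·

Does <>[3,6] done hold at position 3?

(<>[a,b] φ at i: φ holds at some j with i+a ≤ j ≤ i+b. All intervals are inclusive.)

Does not hold

Check done at each j in [6,9]:
  j=6: false
  j=7: false
  j=8: false
  j=9: false
No position in the window satisfies it → formula fails.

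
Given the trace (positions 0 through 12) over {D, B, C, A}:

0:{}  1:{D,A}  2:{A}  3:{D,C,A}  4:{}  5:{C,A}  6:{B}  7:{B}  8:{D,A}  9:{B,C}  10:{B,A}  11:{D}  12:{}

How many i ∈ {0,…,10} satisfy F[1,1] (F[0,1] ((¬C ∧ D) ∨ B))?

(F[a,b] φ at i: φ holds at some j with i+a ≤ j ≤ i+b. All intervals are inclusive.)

Evaluate at each i in [0,10]:
  i=0: ✓ (witness j=1)
  i=1: ✗ (none in [2,2])
  i=2: ✗ (none in [3,3])
  i=3: ✗ (none in [4,4])
  i=4: ✓ (witness j=5)
  i=5: ✓ (witness j=6)
  i=6: ✓ (witness j=7)
  i=7: ✓ (witness j=8)
  i=8: ✓ (witness j=9)
  i=9: ✓ (witness j=10)
  i=10: ✓ (witness j=11)
Positions where it holds: {0, 4, 5, 6, 7, 8, 9, 10} → 8.

8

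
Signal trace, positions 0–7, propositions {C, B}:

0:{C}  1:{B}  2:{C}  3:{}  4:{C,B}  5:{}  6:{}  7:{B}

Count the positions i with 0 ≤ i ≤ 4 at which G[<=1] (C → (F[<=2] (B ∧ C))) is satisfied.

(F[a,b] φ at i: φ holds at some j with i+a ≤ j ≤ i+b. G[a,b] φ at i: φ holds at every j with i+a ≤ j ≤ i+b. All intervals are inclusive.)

Evaluate at each i in [0,4]:
  i=0: ✗ (fails at j=0)
  i=1: ✓ (all of [1,2])
  i=2: ✓ (all of [2,3])
  i=3: ✓ (all of [3,4])
  i=4: ✓ (all of [4,5])
Positions where it holds: {1, 2, 3, 4} → 4.

4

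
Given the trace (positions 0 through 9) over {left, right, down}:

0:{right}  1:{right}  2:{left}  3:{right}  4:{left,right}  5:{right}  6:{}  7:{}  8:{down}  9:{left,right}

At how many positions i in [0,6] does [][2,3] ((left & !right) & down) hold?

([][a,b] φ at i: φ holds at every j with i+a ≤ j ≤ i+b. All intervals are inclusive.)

Evaluate at each i in [0,6]:
  i=0: ✗ (fails at j=2)
  i=1: ✗ (fails at j=3)
  i=2: ✗ (fails at j=4)
  i=3: ✗ (fails at j=5)
  i=4: ✗ (fails at j=6)
  i=5: ✗ (fails at j=7)
  i=6: ✗ (fails at j=8)
Positions where it holds: {} → 0.

0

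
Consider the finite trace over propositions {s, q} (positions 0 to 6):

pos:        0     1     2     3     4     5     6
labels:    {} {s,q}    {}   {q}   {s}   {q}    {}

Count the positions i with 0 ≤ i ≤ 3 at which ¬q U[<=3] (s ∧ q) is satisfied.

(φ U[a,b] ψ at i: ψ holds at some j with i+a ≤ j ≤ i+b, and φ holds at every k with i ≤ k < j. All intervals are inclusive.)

Evaluate at each i in [0,3]:
  i=0: ✓ (rhs at j=1; lhs holds on [0,0])
  i=1: ✓ (rhs at j=1)
  i=2: ✗ (no rhs in [2,5])
  i=3: ✗ (no rhs in [3,6])
Positions where it holds: {0, 1} → 2.

2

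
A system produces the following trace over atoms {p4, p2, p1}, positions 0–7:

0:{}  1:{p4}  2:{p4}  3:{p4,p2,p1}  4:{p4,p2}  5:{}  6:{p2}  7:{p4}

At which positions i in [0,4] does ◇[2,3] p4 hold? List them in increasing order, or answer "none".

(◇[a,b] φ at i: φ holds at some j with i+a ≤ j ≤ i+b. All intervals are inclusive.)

0, 1, 2, 4

Evaluate at each i in [0,4]:
  i=0: ✓ (witness j=2)
  i=1: ✓ (witness j=3)
  i=2: ✓ (witness j=4)
  i=3: ✗ (none in [5,6])
  i=4: ✓ (witness j=7)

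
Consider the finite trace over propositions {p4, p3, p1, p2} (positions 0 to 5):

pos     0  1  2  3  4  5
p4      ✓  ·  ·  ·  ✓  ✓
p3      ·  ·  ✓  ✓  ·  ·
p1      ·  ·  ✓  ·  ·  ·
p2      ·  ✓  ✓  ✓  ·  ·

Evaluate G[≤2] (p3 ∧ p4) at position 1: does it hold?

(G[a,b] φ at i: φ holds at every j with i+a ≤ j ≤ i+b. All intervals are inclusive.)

Does not hold

Check (p3 ∧ p4) at every j in [1,3]:
  j=1: false
  j=2: false
  j=3: false
Fails at j=1 → formula fails.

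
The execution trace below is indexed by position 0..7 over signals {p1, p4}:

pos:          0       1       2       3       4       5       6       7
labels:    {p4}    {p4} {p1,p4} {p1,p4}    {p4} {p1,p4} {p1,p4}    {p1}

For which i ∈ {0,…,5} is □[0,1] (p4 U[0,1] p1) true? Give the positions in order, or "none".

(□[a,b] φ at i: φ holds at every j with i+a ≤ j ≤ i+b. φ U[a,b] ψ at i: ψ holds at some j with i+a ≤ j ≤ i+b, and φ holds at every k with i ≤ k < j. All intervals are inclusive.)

Evaluate at each i in [0,5]:
  i=0: ✗ (fails at j=0)
  i=1: ✓ (all of [1,2])
  i=2: ✓ (all of [2,3])
  i=3: ✓ (all of [3,4])
  i=4: ✓ (all of [4,5])
  i=5: ✓ (all of [5,6])

1, 2, 3, 4, 5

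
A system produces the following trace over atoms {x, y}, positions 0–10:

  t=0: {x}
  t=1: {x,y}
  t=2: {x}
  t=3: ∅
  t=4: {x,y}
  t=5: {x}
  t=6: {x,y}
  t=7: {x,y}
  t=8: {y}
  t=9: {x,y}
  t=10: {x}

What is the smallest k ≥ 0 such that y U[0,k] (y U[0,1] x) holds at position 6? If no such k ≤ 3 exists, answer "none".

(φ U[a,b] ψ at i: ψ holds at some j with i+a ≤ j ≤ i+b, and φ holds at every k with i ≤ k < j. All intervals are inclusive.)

Need earliest j ≥ 6 with (y U[0,1] x), and y at every k in [6,j-1].
  j=6: rhs holds (empty prefix). k = 0.

0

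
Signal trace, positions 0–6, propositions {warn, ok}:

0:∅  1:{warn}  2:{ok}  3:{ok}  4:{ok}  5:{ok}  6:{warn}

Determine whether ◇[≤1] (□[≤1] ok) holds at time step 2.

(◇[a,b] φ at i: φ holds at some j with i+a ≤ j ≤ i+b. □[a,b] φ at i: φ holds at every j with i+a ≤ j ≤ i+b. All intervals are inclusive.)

Yes

Check □[≤1] ok at each j in [2,3]:
  j=2: holds on [2,3]
  j=3: holds on [3,4]
Found at j=2 → formula holds.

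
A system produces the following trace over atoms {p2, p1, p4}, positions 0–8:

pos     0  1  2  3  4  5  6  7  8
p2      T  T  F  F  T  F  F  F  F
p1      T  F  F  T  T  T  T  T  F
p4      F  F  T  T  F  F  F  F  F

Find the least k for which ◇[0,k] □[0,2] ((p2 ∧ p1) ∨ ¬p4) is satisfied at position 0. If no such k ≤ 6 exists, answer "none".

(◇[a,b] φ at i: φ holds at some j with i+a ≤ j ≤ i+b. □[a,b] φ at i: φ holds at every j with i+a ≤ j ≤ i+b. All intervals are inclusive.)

4

Scan j = 0,1,… for □[0,2] ((p2 ∧ p1) ∨ ¬p4):
  j=0: fails
  j=1: fails
  j=2: fails
  j=3: fails
  j=4: holds
First hit at j=4, so smallest k = 4-0 = 4.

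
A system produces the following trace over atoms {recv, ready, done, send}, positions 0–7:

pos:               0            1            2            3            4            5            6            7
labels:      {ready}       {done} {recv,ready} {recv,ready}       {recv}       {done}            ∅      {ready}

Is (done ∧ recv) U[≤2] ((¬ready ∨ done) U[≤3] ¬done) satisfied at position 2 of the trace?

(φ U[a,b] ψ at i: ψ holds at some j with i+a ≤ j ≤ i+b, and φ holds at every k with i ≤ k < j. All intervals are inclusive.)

True

Need some j in [2,4] with ((¬ready ∨ done) U[≤3] ¬done), and (done ∧ recv) at every k in [2,j-1].
  j=2: ((¬ready ∨ done) U[≤3] ¬done) holds; no prefix to check → satisfied.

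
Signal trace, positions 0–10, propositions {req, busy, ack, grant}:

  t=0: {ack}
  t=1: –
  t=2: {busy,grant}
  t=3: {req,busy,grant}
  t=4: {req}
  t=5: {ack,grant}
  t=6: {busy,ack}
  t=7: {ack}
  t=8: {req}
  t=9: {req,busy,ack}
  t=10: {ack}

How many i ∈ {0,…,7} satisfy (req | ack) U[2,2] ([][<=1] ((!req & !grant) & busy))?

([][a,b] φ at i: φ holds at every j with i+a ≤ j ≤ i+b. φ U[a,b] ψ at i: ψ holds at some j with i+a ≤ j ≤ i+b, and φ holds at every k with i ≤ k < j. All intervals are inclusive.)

0

Evaluate at each i in [0,7]:
  i=0: ✗ (no rhs in [2,2])
  i=1: ✗ (no rhs in [3,3])
  i=2: ✗ (no rhs in [4,4])
  i=3: ✗ (no rhs in [5,5])
  i=4: ✗ (no rhs in [6,6])
  i=5: ✗ (no rhs in [7,7])
  i=6: ✗ (no rhs in [8,8])
  i=7: ✗ (no rhs in [9,9])
Positions where it holds: {} → 0.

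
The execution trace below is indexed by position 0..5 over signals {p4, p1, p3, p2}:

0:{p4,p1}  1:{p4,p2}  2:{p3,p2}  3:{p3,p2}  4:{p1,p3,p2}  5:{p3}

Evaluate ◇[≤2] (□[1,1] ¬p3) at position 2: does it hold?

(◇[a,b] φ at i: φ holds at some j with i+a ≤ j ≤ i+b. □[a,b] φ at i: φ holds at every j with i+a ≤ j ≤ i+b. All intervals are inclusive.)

Check □[1,1] ¬p3 at each j in [2,4]:
  j=2: fails at 3
  j=3: fails at 4
  j=4: fails at 5
No position in the window satisfies it → formula fails.

False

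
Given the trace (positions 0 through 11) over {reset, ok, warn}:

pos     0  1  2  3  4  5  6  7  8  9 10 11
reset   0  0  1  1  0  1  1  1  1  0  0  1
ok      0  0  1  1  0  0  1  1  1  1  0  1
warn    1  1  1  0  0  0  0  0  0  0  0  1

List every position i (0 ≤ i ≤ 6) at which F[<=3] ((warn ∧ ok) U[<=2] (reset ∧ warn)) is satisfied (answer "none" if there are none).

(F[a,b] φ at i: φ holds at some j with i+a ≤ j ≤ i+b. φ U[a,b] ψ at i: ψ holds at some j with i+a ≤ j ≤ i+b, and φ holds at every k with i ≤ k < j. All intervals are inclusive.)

0, 1, 2

Evaluate at each i in [0,6]:
  i=0: ✓ (witness j=2)
  i=1: ✓ (witness j=2)
  i=2: ✓ (witness j=2)
  i=3: ✗ (none in [3,6])
  i=4: ✗ (none in [4,7])
  i=5: ✗ (none in [5,8])
  i=6: ✗ (none in [6,9])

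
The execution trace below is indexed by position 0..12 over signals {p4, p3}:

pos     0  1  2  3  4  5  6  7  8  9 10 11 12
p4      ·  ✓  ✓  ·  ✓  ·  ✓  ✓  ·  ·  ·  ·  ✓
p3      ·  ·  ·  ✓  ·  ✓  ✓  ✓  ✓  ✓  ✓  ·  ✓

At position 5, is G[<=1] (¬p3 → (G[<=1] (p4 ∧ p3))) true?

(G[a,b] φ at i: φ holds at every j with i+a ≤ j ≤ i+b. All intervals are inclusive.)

Yes

Check (¬p3 → (G[<=1] (p4 ∧ p3))) at every j in [5,6]:
  j=5: antecedent false → ✓
  j=6: antecedent false → ✓
All positions satisfy it → formula holds.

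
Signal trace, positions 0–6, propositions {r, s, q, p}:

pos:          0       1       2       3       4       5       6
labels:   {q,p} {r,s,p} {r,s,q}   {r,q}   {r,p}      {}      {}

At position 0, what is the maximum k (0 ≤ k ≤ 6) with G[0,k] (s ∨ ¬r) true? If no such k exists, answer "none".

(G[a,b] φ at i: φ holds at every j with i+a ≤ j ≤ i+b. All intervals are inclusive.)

(s ∨ ¬r) must hold from j=0 onward; find where it first fails.
  j=0: holds
  j=1: holds
  j=2: holds
  j=3: fails
Holds on [0,2], so largest k = 2.

2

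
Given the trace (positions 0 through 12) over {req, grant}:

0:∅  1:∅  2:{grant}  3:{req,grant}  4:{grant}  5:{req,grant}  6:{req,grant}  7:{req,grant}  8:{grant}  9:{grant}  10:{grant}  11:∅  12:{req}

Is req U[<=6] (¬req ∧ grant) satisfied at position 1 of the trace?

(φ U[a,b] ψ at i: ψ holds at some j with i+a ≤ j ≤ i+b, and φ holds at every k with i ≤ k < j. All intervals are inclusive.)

No

Need some j in [1,7] with (¬req ∧ grant), and req at every k in [1,j-1].
  j=1: (¬req ∧ grant) false.
  j=2: (¬req ∧ grant) holds, but req fails at k=1 → not this j.
  j=3: (¬req ∧ grant) false.
  j=4: (¬req ∧ grant) holds, but req fails at k=1 → not this j.
  j=5: (¬req ∧ grant) false.
  j=6: (¬req ∧ grant) false.
  j=7: (¬req ∧ grant) false.
No j in the window works → until fails.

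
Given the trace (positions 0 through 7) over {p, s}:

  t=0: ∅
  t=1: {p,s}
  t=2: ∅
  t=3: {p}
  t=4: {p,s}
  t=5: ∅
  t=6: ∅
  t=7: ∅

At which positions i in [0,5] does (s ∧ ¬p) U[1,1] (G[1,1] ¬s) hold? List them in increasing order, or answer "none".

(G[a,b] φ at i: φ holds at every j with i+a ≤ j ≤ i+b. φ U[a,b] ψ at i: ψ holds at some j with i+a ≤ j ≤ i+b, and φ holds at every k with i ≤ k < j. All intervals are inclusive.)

none

Evaluate at each i in [0,5]:
  i=0: ✗ (lhs fails at k=0 before rhs at j=1)
  i=1: ✗ (lhs fails at k=1 before rhs at j=2)
  i=2: ✗ (no rhs in [3,3])
  i=3: ✗ (lhs fails at k=3 before rhs at j=4)
  i=4: ✗ (lhs fails at k=4 before rhs at j=5)
  i=5: ✗ (lhs fails at k=5 before rhs at j=6)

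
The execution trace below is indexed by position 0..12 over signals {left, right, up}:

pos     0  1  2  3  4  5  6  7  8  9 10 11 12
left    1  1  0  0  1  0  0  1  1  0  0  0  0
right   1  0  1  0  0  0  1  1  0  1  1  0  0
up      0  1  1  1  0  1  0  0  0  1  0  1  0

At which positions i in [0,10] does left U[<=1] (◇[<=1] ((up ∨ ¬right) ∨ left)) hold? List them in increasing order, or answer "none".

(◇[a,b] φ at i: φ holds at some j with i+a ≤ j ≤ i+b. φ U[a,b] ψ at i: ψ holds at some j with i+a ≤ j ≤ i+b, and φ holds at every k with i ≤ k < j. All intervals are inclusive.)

0, 1, 2, 3, 4, 5, 6, 7, 8, 9, 10

Evaluate at each i in [0,10]:
  i=0: ✓ (rhs at j=0)
  i=1: ✓ (rhs at j=1)
  i=2: ✓ (rhs at j=2)
  i=3: ✓ (rhs at j=3)
  i=4: ✓ (rhs at j=4)
  i=5: ✓ (rhs at j=5)
  i=6: ✓ (rhs at j=6)
  i=7: ✓ (rhs at j=7)
  i=8: ✓ (rhs at j=8)
  i=9: ✓ (rhs at j=9)
  i=10: ✓ (rhs at j=10)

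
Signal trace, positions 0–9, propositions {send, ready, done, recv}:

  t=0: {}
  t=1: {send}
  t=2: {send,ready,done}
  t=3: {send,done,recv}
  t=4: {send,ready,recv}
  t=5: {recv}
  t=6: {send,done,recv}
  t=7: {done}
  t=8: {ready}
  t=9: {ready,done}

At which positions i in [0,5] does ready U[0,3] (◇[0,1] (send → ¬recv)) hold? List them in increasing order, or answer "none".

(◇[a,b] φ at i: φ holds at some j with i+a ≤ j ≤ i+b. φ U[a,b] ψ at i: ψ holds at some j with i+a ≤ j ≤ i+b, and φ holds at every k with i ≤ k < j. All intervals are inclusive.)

Evaluate at each i in [0,5]:
  i=0: ✓ (rhs at j=0)
  i=1: ✓ (rhs at j=1)
  i=2: ✓ (rhs at j=2)
  i=3: ✗ (lhs fails at k=3 before rhs at j=4)
  i=4: ✓ (rhs at j=4)
  i=5: ✓ (rhs at j=5)

0, 1, 2, 4, 5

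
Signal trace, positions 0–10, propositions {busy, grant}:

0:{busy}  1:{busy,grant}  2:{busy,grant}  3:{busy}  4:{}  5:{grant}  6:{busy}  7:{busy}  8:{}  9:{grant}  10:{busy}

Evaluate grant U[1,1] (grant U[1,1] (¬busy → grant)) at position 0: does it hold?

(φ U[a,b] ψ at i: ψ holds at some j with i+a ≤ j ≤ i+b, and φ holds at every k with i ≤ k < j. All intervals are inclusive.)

Need some j in [1,1] with (grant U[1,1] (¬busy → grant)), and grant at every k in [0,j-1].
  j=1: (grant U[1,1] (¬busy → grant)) holds, but grant fails at k=0 → not this j.
No j in the window works → until fails.

No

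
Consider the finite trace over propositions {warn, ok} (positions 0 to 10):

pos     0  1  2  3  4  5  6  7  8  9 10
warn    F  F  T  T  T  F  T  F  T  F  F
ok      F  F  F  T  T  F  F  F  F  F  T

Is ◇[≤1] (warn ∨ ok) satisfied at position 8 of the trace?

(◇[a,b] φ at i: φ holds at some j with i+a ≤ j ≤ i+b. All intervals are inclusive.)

Check (warn ∨ ok) at each j in [8,9]:
  j=8: true
  j=9: false
Found at j=8 → formula holds.

True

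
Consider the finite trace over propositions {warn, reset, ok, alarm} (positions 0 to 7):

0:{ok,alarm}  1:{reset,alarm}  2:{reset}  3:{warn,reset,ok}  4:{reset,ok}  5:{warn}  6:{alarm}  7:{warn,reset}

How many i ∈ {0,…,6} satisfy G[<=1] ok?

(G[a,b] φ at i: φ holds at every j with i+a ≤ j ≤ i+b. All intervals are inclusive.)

1

Evaluate at each i in [0,6]:
  i=0: ✗ (fails at j=1)
  i=1: ✗ (fails at j=1)
  i=2: ✗ (fails at j=2)
  i=3: ✓ (all of [3,4])
  i=4: ✗ (fails at j=5)
  i=5: ✗ (fails at j=5)
  i=6: ✗ (fails at j=6)
Positions where it holds: {3} → 1.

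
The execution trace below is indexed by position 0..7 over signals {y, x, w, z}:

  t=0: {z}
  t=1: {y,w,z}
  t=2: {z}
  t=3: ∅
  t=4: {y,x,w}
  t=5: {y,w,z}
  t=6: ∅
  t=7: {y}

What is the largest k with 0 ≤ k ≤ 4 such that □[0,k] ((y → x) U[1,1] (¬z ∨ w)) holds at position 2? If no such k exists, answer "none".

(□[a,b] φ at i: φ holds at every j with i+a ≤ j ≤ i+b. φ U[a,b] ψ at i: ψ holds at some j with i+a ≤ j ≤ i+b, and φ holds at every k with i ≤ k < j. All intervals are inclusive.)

2

((y → x) U[1,1] (¬z ∨ w)) must hold from j=2 onward; find where it first fails.
  j=2: holds
  j=3: holds
  j=4: holds
  j=5: fails
Holds on [2,4], so largest k = 2.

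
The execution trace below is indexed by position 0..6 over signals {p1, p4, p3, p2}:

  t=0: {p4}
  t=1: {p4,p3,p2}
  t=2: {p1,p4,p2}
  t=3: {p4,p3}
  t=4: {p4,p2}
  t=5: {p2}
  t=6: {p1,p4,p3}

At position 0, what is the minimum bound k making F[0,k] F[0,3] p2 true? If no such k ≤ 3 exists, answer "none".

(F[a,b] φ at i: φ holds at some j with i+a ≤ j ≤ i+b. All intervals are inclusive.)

Scan j = 0,1,… for F[0,3] p2:
  j=0: holds
First hit at j=0, so smallest k = 0-0 = 0.

0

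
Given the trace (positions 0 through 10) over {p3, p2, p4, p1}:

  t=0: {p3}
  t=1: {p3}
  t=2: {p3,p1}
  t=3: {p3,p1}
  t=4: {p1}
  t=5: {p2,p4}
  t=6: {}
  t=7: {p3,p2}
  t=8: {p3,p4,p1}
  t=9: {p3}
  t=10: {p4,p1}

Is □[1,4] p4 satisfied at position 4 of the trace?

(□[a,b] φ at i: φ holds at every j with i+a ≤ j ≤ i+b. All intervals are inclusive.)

No

Check p4 at every j in [5,8]:
  j=5: true
  j=6: false
  j=7: false
  j=8: true
Fails at j=6 → formula fails.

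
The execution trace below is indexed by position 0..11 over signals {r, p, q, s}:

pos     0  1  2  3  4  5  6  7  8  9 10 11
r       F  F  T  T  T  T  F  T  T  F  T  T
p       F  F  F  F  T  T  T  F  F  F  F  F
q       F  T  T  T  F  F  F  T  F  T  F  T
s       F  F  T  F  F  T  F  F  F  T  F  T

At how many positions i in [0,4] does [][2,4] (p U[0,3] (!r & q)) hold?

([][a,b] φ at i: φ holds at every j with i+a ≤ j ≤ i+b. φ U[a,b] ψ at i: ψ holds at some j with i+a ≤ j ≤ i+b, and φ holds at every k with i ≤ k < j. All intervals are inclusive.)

0

Evaluate at each i in [0,4]:
  i=0: ✗ (fails at j=2)
  i=1: ✗ (fails at j=3)
  i=2: ✗ (fails at j=4)
  i=3: ✗ (fails at j=5)
  i=4: ✗ (fails at j=6)
Positions where it holds: {} → 0.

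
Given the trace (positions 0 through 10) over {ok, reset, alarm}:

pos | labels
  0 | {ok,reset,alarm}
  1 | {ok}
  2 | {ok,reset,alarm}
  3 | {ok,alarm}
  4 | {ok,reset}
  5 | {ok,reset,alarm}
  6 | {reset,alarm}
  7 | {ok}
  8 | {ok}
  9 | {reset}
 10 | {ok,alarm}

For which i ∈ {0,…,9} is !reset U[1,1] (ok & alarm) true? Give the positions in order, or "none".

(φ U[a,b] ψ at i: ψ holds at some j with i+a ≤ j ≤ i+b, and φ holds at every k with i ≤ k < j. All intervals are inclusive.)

1

Evaluate at each i in [0,9]:
  i=0: ✗ (no rhs in [1,1])
  i=1: ✓ (rhs at j=2; lhs holds on [1,1])
  i=2: ✗ (lhs fails at k=2 before rhs at j=3)
  i=3: ✗ (no rhs in [4,4])
  i=4: ✗ (lhs fails at k=4 before rhs at j=5)
  i=5: ✗ (no rhs in [6,6])
  i=6: ✗ (no rhs in [7,7])
  i=7: ✗ (no rhs in [8,8])
  i=8: ✗ (no rhs in [9,9])
  i=9: ✗ (lhs fails at k=9 before rhs at j=10)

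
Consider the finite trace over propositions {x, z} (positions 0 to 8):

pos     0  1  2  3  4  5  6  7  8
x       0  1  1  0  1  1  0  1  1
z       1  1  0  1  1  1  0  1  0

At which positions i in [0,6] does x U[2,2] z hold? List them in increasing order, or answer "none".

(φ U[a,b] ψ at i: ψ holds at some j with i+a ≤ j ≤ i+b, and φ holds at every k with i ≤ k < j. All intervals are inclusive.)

Evaluate at each i in [0,6]:
  i=0: ✗ (no rhs in [2,2])
  i=1: ✓ (rhs at j=3; lhs holds on [1,2])
  i=2: ✗ (lhs fails at k=3 before rhs at j=4)
  i=3: ✗ (lhs fails at k=3 before rhs at j=5)
  i=4: ✗ (no rhs in [6,6])
  i=5: ✗ (lhs fails at k=6 before rhs at j=7)
  i=6: ✗ (no rhs in [8,8])

1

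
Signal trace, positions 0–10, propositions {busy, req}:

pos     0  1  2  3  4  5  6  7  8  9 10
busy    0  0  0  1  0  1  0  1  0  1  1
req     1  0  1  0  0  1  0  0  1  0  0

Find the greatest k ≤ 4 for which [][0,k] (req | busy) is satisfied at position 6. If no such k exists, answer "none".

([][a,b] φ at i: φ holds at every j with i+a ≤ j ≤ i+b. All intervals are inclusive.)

(req | busy) must hold from j=6 onward; find where it first fails.
  j=6: fails → no k works.

none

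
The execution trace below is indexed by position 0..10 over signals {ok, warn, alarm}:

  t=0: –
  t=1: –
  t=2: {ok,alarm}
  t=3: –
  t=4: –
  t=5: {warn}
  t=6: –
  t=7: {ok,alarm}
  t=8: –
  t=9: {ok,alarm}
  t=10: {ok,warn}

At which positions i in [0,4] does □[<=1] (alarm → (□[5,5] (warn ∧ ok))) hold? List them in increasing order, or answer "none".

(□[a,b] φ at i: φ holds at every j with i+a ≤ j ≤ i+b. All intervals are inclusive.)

0, 3, 4

Evaluate at each i in [0,4]:
  i=0: ✓ (all of [0,1])
  i=1: ✗ (fails at j=2)
  i=2: ✗ (fails at j=2)
  i=3: ✓ (all of [3,4])
  i=4: ✓ (all of [4,5])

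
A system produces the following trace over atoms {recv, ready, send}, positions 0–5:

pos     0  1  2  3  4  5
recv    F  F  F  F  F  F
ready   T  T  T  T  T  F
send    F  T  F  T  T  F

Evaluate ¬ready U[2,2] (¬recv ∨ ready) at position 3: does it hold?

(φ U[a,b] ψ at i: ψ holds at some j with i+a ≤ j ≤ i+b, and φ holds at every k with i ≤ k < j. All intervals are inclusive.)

False

Need some j in [5,5] with (¬recv ∨ ready), and ¬ready at every k in [3,j-1].
  j=5: (¬recv ∨ ready) holds, but ¬ready fails at k=3 → not this j.
No j in the window works → until fails.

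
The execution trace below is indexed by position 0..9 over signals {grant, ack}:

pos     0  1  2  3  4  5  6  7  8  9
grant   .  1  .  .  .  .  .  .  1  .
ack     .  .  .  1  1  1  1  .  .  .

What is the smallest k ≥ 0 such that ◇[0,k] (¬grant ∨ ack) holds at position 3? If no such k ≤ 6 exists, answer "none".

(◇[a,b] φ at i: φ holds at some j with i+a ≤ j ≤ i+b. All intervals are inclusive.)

Scan j = 3,4,… for (¬grant ∨ ack):
  j=3: holds
First hit at j=3, so smallest k = 3-3 = 0.

0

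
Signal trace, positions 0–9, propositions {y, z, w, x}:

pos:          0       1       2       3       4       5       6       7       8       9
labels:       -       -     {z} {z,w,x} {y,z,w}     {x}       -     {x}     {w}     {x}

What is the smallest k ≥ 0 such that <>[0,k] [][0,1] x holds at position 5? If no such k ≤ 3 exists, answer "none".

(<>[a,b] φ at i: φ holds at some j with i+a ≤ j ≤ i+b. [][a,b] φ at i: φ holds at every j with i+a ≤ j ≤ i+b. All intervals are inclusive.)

Scan j = 5,6,… for [][0,1] x:
  j=5: fails
  j=6: fails
  j=7: fails
  j=8: fails
No j in [5,8] satisfies it → none.

none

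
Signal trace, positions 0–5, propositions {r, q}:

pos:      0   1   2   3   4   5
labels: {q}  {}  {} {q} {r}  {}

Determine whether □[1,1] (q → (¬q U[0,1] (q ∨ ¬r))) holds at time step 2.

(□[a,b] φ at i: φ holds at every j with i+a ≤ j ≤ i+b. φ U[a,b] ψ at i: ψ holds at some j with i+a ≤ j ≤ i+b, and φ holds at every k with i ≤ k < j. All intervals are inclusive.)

Check (q → (¬q U[0,1] (q ∨ ¬r))) at every j in [3,3]:
  j=3: antecedent true; consequent holds → ✓
All positions satisfy it → formula holds.

True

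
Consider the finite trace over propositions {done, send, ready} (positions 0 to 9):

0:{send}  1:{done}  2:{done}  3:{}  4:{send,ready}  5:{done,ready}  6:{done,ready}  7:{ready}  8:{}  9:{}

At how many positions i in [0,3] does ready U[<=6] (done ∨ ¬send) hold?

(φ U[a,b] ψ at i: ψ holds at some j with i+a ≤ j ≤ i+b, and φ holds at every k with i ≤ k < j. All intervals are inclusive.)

Evaluate at each i in [0,3]:
  i=0: ✗ (lhs fails at k=0 before rhs at j=1)
  i=1: ✓ (rhs at j=1)
  i=2: ✓ (rhs at j=2)
  i=3: ✓ (rhs at j=3)
Positions where it holds: {1, 2, 3} → 3.

3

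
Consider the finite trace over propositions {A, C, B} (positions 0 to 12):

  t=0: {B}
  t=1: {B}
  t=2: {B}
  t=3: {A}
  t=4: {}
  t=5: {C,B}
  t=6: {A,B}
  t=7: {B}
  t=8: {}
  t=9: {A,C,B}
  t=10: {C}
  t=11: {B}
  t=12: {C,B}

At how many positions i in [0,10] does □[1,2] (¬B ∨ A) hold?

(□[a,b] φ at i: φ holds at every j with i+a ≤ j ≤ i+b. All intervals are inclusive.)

Evaluate at each i in [0,10]:
  i=0: ✗ (fails at j=1)
  i=1: ✗ (fails at j=2)
  i=2: ✓ (all of [3,4])
  i=3: ✗ (fails at j=5)
  i=4: ✗ (fails at j=5)
  i=5: ✗ (fails at j=7)
  i=6: ✗ (fails at j=7)
  i=7: ✓ (all of [8,9])
  i=8: ✓ (all of [9,10])
  i=9: ✗ (fails at j=11)
  i=10: ✗ (fails at j=11)
Positions where it holds: {2, 7, 8} → 3.

3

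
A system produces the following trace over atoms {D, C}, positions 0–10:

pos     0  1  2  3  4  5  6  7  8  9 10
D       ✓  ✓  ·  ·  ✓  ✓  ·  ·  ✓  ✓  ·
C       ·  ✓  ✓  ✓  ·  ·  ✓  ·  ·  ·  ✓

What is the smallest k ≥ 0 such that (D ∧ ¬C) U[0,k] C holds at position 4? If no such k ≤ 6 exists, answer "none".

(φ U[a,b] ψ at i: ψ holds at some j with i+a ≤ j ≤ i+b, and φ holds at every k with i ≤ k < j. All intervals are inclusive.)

Need earliest j ≥ 4 with C, and (D ∧ ¬C) at every k in [4,j-1].
  j=4: rhs fails.
  j=5: rhs fails.
  j=6: rhs holds; lhs holds on [4,5]. k = 2.

2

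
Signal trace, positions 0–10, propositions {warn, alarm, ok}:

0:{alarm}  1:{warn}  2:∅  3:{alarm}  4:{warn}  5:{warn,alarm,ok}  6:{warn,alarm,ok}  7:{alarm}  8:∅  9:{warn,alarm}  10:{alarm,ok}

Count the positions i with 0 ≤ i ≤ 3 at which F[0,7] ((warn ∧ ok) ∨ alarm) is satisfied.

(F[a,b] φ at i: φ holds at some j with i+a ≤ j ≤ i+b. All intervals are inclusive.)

4

Evaluate at each i in [0,3]:
  i=0: ✓ (witness j=0)
  i=1: ✓ (witness j=3)
  i=2: ✓ (witness j=3)
  i=3: ✓ (witness j=3)
Positions where it holds: {0, 1, 2, 3} → 4.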